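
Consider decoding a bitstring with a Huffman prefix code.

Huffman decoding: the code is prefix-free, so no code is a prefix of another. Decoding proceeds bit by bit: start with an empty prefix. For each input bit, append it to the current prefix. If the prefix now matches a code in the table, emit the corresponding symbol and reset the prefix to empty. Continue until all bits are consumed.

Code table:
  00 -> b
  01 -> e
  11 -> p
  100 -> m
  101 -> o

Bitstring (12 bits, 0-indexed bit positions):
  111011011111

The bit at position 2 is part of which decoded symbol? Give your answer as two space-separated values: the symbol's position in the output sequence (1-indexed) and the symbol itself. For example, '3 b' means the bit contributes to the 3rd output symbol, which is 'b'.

Answer: 2 o

Derivation:
Bit 0: prefix='1' (no match yet)
Bit 1: prefix='11' -> emit 'p', reset
Bit 2: prefix='1' (no match yet)
Bit 3: prefix='10' (no match yet)
Bit 4: prefix='101' -> emit 'o', reset
Bit 5: prefix='1' (no match yet)
Bit 6: prefix='10' (no match yet)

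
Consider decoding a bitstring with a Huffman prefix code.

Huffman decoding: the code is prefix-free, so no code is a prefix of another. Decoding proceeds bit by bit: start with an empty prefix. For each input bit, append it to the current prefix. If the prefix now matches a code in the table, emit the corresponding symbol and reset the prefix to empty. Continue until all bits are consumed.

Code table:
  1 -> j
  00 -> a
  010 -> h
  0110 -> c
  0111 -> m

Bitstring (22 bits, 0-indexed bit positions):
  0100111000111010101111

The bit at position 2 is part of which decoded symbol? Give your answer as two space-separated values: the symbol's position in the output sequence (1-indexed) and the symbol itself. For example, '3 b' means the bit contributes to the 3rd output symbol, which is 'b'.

Answer: 1 h

Derivation:
Bit 0: prefix='0' (no match yet)
Bit 1: prefix='01' (no match yet)
Bit 2: prefix='010' -> emit 'h', reset
Bit 3: prefix='0' (no match yet)
Bit 4: prefix='01' (no match yet)
Bit 5: prefix='011' (no match yet)
Bit 6: prefix='0111' -> emit 'm', reset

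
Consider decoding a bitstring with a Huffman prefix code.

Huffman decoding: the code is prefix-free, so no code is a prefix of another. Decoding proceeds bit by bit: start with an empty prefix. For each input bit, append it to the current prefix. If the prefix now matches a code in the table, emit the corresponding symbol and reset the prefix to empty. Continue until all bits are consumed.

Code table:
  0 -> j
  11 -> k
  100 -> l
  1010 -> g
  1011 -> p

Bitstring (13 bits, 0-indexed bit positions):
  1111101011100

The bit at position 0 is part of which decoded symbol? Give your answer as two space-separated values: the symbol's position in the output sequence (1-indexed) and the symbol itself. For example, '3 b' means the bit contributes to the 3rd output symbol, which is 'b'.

Answer: 1 k

Derivation:
Bit 0: prefix='1' (no match yet)
Bit 1: prefix='11' -> emit 'k', reset
Bit 2: prefix='1' (no match yet)
Bit 3: prefix='11' -> emit 'k', reset
Bit 4: prefix='1' (no match yet)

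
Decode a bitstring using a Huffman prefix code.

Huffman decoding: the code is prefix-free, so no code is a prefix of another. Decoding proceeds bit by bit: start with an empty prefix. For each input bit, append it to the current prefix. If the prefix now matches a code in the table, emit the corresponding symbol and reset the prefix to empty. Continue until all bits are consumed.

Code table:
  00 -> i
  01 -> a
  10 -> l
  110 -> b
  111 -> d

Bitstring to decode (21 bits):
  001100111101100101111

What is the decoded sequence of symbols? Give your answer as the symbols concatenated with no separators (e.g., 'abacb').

Answer: ibadalaad

Derivation:
Bit 0: prefix='0' (no match yet)
Bit 1: prefix='00' -> emit 'i', reset
Bit 2: prefix='1' (no match yet)
Bit 3: prefix='11' (no match yet)
Bit 4: prefix='110' -> emit 'b', reset
Bit 5: prefix='0' (no match yet)
Bit 6: prefix='01' -> emit 'a', reset
Bit 7: prefix='1' (no match yet)
Bit 8: prefix='11' (no match yet)
Bit 9: prefix='111' -> emit 'd', reset
Bit 10: prefix='0' (no match yet)
Bit 11: prefix='01' -> emit 'a', reset
Bit 12: prefix='1' (no match yet)
Bit 13: prefix='10' -> emit 'l', reset
Bit 14: prefix='0' (no match yet)
Bit 15: prefix='01' -> emit 'a', reset
Bit 16: prefix='0' (no match yet)
Bit 17: prefix='01' -> emit 'a', reset
Bit 18: prefix='1' (no match yet)
Bit 19: prefix='11' (no match yet)
Bit 20: prefix='111' -> emit 'd', reset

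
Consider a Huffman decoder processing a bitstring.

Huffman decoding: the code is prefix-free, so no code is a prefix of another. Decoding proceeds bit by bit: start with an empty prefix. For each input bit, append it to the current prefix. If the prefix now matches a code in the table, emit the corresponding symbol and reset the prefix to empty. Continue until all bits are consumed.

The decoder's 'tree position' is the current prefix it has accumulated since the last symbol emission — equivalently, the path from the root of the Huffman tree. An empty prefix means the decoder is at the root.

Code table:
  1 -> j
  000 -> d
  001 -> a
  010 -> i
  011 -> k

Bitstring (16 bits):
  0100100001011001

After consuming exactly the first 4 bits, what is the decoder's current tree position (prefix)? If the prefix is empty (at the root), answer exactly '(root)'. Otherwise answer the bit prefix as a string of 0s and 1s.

Answer: 0

Derivation:
Bit 0: prefix='0' (no match yet)
Bit 1: prefix='01' (no match yet)
Bit 2: prefix='010' -> emit 'i', reset
Bit 3: prefix='0' (no match yet)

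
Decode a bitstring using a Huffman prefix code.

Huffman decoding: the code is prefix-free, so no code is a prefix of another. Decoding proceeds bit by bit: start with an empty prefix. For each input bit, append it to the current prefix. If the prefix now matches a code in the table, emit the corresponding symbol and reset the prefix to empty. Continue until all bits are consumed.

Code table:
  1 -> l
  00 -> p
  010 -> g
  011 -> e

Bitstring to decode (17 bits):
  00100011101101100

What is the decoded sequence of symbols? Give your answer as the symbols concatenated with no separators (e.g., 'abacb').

Answer: plpeleep

Derivation:
Bit 0: prefix='0' (no match yet)
Bit 1: prefix='00' -> emit 'p', reset
Bit 2: prefix='1' -> emit 'l', reset
Bit 3: prefix='0' (no match yet)
Bit 4: prefix='00' -> emit 'p', reset
Bit 5: prefix='0' (no match yet)
Bit 6: prefix='01' (no match yet)
Bit 7: prefix='011' -> emit 'e', reset
Bit 8: prefix='1' -> emit 'l', reset
Bit 9: prefix='0' (no match yet)
Bit 10: prefix='01' (no match yet)
Bit 11: prefix='011' -> emit 'e', reset
Bit 12: prefix='0' (no match yet)
Bit 13: prefix='01' (no match yet)
Bit 14: prefix='011' -> emit 'e', reset
Bit 15: prefix='0' (no match yet)
Bit 16: prefix='00' -> emit 'p', reset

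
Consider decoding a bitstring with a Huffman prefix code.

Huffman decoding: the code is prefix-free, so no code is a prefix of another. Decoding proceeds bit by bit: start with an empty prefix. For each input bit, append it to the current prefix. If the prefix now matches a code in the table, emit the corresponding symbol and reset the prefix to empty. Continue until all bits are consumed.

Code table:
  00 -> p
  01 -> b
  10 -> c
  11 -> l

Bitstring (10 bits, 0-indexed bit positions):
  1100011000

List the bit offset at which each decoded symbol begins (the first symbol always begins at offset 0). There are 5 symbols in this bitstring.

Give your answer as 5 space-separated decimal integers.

Answer: 0 2 4 6 8

Derivation:
Bit 0: prefix='1' (no match yet)
Bit 1: prefix='11' -> emit 'l', reset
Bit 2: prefix='0' (no match yet)
Bit 3: prefix='00' -> emit 'p', reset
Bit 4: prefix='0' (no match yet)
Bit 5: prefix='01' -> emit 'b', reset
Bit 6: prefix='1' (no match yet)
Bit 7: prefix='10' -> emit 'c', reset
Bit 8: prefix='0' (no match yet)
Bit 9: prefix='00' -> emit 'p', reset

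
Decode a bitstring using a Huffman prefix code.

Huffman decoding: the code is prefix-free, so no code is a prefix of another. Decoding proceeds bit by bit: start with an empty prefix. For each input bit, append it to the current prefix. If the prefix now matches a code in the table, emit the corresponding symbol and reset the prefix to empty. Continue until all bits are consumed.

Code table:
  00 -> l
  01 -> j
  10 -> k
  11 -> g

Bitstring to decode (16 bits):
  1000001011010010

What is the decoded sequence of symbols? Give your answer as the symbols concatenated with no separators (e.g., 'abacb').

Bit 0: prefix='1' (no match yet)
Bit 1: prefix='10' -> emit 'k', reset
Bit 2: prefix='0' (no match yet)
Bit 3: prefix='00' -> emit 'l', reset
Bit 4: prefix='0' (no match yet)
Bit 5: prefix='00' -> emit 'l', reset
Bit 6: prefix='1' (no match yet)
Bit 7: prefix='10' -> emit 'k', reset
Bit 8: prefix='1' (no match yet)
Bit 9: prefix='11' -> emit 'g', reset
Bit 10: prefix='0' (no match yet)
Bit 11: prefix='01' -> emit 'j', reset
Bit 12: prefix='0' (no match yet)
Bit 13: prefix='00' -> emit 'l', reset
Bit 14: prefix='1' (no match yet)
Bit 15: prefix='10' -> emit 'k', reset

Answer: kllkgjlk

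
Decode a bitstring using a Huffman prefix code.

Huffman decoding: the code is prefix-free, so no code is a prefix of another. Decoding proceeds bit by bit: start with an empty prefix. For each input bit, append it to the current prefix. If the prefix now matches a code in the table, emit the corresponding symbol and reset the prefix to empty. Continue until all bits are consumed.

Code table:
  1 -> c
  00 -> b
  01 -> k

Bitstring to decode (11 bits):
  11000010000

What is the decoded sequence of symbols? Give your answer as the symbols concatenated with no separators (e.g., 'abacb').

Answer: ccbbcbb

Derivation:
Bit 0: prefix='1' -> emit 'c', reset
Bit 1: prefix='1' -> emit 'c', reset
Bit 2: prefix='0' (no match yet)
Bit 3: prefix='00' -> emit 'b', reset
Bit 4: prefix='0' (no match yet)
Bit 5: prefix='00' -> emit 'b', reset
Bit 6: prefix='1' -> emit 'c', reset
Bit 7: prefix='0' (no match yet)
Bit 8: prefix='00' -> emit 'b', reset
Bit 9: prefix='0' (no match yet)
Bit 10: prefix='00' -> emit 'b', reset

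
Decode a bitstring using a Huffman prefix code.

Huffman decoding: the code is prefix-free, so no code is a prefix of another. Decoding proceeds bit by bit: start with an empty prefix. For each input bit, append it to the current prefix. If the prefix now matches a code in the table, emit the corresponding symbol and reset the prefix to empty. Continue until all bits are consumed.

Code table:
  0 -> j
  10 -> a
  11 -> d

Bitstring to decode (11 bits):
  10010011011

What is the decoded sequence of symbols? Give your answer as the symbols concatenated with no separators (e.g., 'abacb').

Answer: ajajdjd

Derivation:
Bit 0: prefix='1' (no match yet)
Bit 1: prefix='10' -> emit 'a', reset
Bit 2: prefix='0' -> emit 'j', reset
Bit 3: prefix='1' (no match yet)
Bit 4: prefix='10' -> emit 'a', reset
Bit 5: prefix='0' -> emit 'j', reset
Bit 6: prefix='1' (no match yet)
Bit 7: prefix='11' -> emit 'd', reset
Bit 8: prefix='0' -> emit 'j', reset
Bit 9: prefix='1' (no match yet)
Bit 10: prefix='11' -> emit 'd', reset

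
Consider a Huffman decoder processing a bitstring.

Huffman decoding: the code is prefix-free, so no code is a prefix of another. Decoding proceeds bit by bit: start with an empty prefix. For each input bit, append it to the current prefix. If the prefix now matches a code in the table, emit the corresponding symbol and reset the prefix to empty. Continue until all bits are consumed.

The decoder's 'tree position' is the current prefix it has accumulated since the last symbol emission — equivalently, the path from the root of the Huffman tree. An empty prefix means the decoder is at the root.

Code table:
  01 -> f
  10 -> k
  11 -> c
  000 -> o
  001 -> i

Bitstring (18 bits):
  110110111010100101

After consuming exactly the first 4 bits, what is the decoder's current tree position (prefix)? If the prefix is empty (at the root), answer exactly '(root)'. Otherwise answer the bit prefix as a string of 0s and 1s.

Bit 0: prefix='1' (no match yet)
Bit 1: prefix='11' -> emit 'c', reset
Bit 2: prefix='0' (no match yet)
Bit 3: prefix='01' -> emit 'f', reset

Answer: (root)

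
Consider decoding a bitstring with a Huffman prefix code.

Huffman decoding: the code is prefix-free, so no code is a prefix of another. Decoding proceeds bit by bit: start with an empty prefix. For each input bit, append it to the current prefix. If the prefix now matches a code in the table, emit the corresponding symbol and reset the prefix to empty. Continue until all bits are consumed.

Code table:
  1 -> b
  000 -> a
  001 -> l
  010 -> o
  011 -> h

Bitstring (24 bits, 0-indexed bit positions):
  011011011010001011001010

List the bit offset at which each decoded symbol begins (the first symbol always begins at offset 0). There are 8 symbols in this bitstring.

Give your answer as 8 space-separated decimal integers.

Bit 0: prefix='0' (no match yet)
Bit 1: prefix='01' (no match yet)
Bit 2: prefix='011' -> emit 'h', reset
Bit 3: prefix='0' (no match yet)
Bit 4: prefix='01' (no match yet)
Bit 5: prefix='011' -> emit 'h', reset
Bit 6: prefix='0' (no match yet)
Bit 7: prefix='01' (no match yet)
Bit 8: prefix='011' -> emit 'h', reset
Bit 9: prefix='0' (no match yet)
Bit 10: prefix='01' (no match yet)
Bit 11: prefix='010' -> emit 'o', reset
Bit 12: prefix='0' (no match yet)
Bit 13: prefix='00' (no match yet)
Bit 14: prefix='001' -> emit 'l', reset
Bit 15: prefix='0' (no match yet)
Bit 16: prefix='01' (no match yet)
Bit 17: prefix='011' -> emit 'h', reset
Bit 18: prefix='0' (no match yet)
Bit 19: prefix='00' (no match yet)
Bit 20: prefix='001' -> emit 'l', reset
Bit 21: prefix='0' (no match yet)
Bit 22: prefix='01' (no match yet)
Bit 23: prefix='010' -> emit 'o', reset

Answer: 0 3 6 9 12 15 18 21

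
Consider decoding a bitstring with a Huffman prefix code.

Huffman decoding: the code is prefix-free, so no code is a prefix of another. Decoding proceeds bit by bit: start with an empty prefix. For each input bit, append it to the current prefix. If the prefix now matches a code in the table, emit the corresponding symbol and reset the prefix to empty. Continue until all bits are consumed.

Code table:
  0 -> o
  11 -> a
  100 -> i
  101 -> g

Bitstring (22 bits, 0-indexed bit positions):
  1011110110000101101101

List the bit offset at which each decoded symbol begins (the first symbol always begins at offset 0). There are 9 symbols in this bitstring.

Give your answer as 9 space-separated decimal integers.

Bit 0: prefix='1' (no match yet)
Bit 1: prefix='10' (no match yet)
Bit 2: prefix='101' -> emit 'g', reset
Bit 3: prefix='1' (no match yet)
Bit 4: prefix='11' -> emit 'a', reset
Bit 5: prefix='1' (no match yet)
Bit 6: prefix='10' (no match yet)
Bit 7: prefix='101' -> emit 'g', reset
Bit 8: prefix='1' (no match yet)
Bit 9: prefix='10' (no match yet)
Bit 10: prefix='100' -> emit 'i', reset
Bit 11: prefix='0' -> emit 'o', reset
Bit 12: prefix='0' -> emit 'o', reset
Bit 13: prefix='1' (no match yet)
Bit 14: prefix='10' (no match yet)
Bit 15: prefix='101' -> emit 'g', reset
Bit 16: prefix='1' (no match yet)
Bit 17: prefix='10' (no match yet)
Bit 18: prefix='101' -> emit 'g', reset
Bit 19: prefix='1' (no match yet)
Bit 20: prefix='10' (no match yet)
Bit 21: prefix='101' -> emit 'g', reset

Answer: 0 3 5 8 11 12 13 16 19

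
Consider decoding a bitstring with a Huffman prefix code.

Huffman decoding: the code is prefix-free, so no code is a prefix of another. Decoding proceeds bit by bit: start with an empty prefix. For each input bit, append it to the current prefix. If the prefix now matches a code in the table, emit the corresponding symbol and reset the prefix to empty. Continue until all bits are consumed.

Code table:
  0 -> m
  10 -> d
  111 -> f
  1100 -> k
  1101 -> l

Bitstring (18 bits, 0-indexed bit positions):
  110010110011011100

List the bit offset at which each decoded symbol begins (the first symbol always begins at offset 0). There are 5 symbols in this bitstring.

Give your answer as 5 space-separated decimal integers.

Bit 0: prefix='1' (no match yet)
Bit 1: prefix='11' (no match yet)
Bit 2: prefix='110' (no match yet)
Bit 3: prefix='1100' -> emit 'k', reset
Bit 4: prefix='1' (no match yet)
Bit 5: prefix='10' -> emit 'd', reset
Bit 6: prefix='1' (no match yet)
Bit 7: prefix='11' (no match yet)
Bit 8: prefix='110' (no match yet)
Bit 9: prefix='1100' -> emit 'k', reset
Bit 10: prefix='1' (no match yet)
Bit 11: prefix='11' (no match yet)
Bit 12: prefix='110' (no match yet)
Bit 13: prefix='1101' -> emit 'l', reset
Bit 14: prefix='1' (no match yet)
Bit 15: prefix='11' (no match yet)
Bit 16: prefix='110' (no match yet)
Bit 17: prefix='1100' -> emit 'k', reset

Answer: 0 4 6 10 14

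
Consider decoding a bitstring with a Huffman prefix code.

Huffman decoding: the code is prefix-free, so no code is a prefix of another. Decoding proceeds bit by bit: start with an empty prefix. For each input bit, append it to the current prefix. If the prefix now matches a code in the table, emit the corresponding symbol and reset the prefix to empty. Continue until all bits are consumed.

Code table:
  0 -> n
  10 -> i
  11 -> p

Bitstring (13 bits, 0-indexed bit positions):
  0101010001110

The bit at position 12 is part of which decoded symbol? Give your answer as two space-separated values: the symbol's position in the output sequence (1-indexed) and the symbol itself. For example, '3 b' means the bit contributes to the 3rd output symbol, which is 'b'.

Answer: 8 i

Derivation:
Bit 0: prefix='0' -> emit 'n', reset
Bit 1: prefix='1' (no match yet)
Bit 2: prefix='10' -> emit 'i', reset
Bit 3: prefix='1' (no match yet)
Bit 4: prefix='10' -> emit 'i', reset
Bit 5: prefix='1' (no match yet)
Bit 6: prefix='10' -> emit 'i', reset
Bit 7: prefix='0' -> emit 'n', reset
Bit 8: prefix='0' -> emit 'n', reset
Bit 9: prefix='1' (no match yet)
Bit 10: prefix='11' -> emit 'p', reset
Bit 11: prefix='1' (no match yet)
Bit 12: prefix='10' -> emit 'i', reset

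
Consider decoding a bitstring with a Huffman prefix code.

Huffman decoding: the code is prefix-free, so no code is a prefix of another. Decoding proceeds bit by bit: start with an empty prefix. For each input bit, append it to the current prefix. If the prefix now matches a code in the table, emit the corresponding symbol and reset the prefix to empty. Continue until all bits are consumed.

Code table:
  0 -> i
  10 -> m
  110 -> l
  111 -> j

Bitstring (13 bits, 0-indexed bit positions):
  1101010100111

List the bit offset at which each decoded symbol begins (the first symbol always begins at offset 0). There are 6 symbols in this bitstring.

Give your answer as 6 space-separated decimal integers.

Bit 0: prefix='1' (no match yet)
Bit 1: prefix='11' (no match yet)
Bit 2: prefix='110' -> emit 'l', reset
Bit 3: prefix='1' (no match yet)
Bit 4: prefix='10' -> emit 'm', reset
Bit 5: prefix='1' (no match yet)
Bit 6: prefix='10' -> emit 'm', reset
Bit 7: prefix='1' (no match yet)
Bit 8: prefix='10' -> emit 'm', reset
Bit 9: prefix='0' -> emit 'i', reset
Bit 10: prefix='1' (no match yet)
Bit 11: prefix='11' (no match yet)
Bit 12: prefix='111' -> emit 'j', reset

Answer: 0 3 5 7 9 10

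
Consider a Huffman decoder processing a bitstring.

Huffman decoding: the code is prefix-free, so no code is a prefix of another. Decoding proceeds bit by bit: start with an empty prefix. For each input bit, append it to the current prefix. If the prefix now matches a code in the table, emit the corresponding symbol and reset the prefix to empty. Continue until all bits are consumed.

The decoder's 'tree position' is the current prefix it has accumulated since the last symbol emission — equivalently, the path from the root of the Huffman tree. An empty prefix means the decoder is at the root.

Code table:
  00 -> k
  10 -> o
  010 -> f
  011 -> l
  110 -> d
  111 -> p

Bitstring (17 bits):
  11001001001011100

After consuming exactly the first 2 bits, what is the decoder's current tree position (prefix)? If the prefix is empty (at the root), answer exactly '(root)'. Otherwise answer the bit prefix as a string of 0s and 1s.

Answer: 11

Derivation:
Bit 0: prefix='1' (no match yet)
Bit 1: prefix='11' (no match yet)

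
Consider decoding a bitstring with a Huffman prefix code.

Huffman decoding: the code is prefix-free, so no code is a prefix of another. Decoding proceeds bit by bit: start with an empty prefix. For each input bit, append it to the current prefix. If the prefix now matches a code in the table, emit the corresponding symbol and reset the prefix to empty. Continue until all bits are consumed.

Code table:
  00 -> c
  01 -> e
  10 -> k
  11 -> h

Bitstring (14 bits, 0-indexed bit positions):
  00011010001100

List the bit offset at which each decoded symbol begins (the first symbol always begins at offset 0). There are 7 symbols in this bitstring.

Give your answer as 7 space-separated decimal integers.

Bit 0: prefix='0' (no match yet)
Bit 1: prefix='00' -> emit 'c', reset
Bit 2: prefix='0' (no match yet)
Bit 3: prefix='01' -> emit 'e', reset
Bit 4: prefix='1' (no match yet)
Bit 5: prefix='10' -> emit 'k', reset
Bit 6: prefix='1' (no match yet)
Bit 7: prefix='10' -> emit 'k', reset
Bit 8: prefix='0' (no match yet)
Bit 9: prefix='00' -> emit 'c', reset
Bit 10: prefix='1' (no match yet)
Bit 11: prefix='11' -> emit 'h', reset
Bit 12: prefix='0' (no match yet)
Bit 13: prefix='00' -> emit 'c', reset

Answer: 0 2 4 6 8 10 12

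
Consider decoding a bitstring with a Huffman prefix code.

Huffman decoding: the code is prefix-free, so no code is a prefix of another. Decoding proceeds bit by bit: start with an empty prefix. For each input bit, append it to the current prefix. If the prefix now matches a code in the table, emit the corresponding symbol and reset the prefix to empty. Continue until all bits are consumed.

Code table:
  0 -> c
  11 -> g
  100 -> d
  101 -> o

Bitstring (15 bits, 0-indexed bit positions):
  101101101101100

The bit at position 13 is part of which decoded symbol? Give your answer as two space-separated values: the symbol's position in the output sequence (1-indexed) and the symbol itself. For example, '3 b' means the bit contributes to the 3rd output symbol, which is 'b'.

Bit 0: prefix='1' (no match yet)
Bit 1: prefix='10' (no match yet)
Bit 2: prefix='101' -> emit 'o', reset
Bit 3: prefix='1' (no match yet)
Bit 4: prefix='10' (no match yet)
Bit 5: prefix='101' -> emit 'o', reset
Bit 6: prefix='1' (no match yet)
Bit 7: prefix='10' (no match yet)
Bit 8: prefix='101' -> emit 'o', reset
Bit 9: prefix='1' (no match yet)
Bit 10: prefix='10' (no match yet)
Bit 11: prefix='101' -> emit 'o', reset
Bit 12: prefix='1' (no match yet)
Bit 13: prefix='10' (no match yet)
Bit 14: prefix='100' -> emit 'd', reset

Answer: 5 d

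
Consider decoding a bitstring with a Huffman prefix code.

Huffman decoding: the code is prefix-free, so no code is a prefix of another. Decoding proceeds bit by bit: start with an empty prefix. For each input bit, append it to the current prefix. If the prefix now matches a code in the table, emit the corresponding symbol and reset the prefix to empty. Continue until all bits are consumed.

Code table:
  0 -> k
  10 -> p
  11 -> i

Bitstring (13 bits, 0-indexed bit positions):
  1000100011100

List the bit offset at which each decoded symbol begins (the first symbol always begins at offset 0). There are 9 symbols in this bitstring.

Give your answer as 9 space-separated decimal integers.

Bit 0: prefix='1' (no match yet)
Bit 1: prefix='10' -> emit 'p', reset
Bit 2: prefix='0' -> emit 'k', reset
Bit 3: prefix='0' -> emit 'k', reset
Bit 4: prefix='1' (no match yet)
Bit 5: prefix='10' -> emit 'p', reset
Bit 6: prefix='0' -> emit 'k', reset
Bit 7: prefix='0' -> emit 'k', reset
Bit 8: prefix='1' (no match yet)
Bit 9: prefix='11' -> emit 'i', reset
Bit 10: prefix='1' (no match yet)
Bit 11: prefix='10' -> emit 'p', reset
Bit 12: prefix='0' -> emit 'k', reset

Answer: 0 2 3 4 6 7 8 10 12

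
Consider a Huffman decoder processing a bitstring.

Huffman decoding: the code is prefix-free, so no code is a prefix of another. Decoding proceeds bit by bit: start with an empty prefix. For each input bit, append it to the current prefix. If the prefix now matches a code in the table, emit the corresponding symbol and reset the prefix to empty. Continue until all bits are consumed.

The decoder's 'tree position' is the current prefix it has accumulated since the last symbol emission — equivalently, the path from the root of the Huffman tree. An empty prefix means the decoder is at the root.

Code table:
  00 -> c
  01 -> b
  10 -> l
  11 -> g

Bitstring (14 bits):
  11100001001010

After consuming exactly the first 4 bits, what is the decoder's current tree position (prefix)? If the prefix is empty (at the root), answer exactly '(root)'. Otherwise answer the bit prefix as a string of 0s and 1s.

Bit 0: prefix='1' (no match yet)
Bit 1: prefix='11' -> emit 'g', reset
Bit 2: prefix='1' (no match yet)
Bit 3: prefix='10' -> emit 'l', reset

Answer: (root)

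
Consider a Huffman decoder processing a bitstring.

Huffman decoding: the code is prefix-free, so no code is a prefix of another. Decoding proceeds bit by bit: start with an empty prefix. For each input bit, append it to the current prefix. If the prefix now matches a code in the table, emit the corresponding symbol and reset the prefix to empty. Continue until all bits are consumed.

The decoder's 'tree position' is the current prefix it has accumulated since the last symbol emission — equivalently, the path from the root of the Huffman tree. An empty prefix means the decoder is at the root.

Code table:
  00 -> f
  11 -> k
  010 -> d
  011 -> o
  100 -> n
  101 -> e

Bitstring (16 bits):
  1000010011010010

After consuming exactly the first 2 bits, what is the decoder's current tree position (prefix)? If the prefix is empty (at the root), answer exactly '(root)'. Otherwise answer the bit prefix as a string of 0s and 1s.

Answer: 10

Derivation:
Bit 0: prefix='1' (no match yet)
Bit 1: prefix='10' (no match yet)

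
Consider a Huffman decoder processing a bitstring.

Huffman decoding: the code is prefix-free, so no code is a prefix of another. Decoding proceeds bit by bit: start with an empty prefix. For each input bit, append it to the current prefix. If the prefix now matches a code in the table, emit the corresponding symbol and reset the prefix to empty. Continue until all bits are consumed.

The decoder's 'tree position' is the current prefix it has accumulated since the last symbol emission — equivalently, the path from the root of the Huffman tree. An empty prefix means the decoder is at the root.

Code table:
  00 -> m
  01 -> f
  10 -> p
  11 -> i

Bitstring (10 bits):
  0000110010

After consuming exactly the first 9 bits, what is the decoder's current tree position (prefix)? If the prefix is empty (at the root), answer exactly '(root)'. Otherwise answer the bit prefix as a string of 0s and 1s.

Bit 0: prefix='0' (no match yet)
Bit 1: prefix='00' -> emit 'm', reset
Bit 2: prefix='0' (no match yet)
Bit 3: prefix='00' -> emit 'm', reset
Bit 4: prefix='1' (no match yet)
Bit 5: prefix='11' -> emit 'i', reset
Bit 6: prefix='0' (no match yet)
Bit 7: prefix='00' -> emit 'm', reset
Bit 8: prefix='1' (no match yet)

Answer: 1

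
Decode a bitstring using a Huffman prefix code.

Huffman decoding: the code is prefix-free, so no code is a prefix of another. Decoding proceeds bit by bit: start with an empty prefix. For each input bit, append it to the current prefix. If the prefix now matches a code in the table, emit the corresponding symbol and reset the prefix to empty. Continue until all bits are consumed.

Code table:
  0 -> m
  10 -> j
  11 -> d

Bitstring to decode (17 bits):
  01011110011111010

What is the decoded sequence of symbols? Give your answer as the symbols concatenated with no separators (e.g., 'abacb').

Answer: mjddmmddjj

Derivation:
Bit 0: prefix='0' -> emit 'm', reset
Bit 1: prefix='1' (no match yet)
Bit 2: prefix='10' -> emit 'j', reset
Bit 3: prefix='1' (no match yet)
Bit 4: prefix='11' -> emit 'd', reset
Bit 5: prefix='1' (no match yet)
Bit 6: prefix='11' -> emit 'd', reset
Bit 7: prefix='0' -> emit 'm', reset
Bit 8: prefix='0' -> emit 'm', reset
Bit 9: prefix='1' (no match yet)
Bit 10: prefix='11' -> emit 'd', reset
Bit 11: prefix='1' (no match yet)
Bit 12: prefix='11' -> emit 'd', reset
Bit 13: prefix='1' (no match yet)
Bit 14: prefix='10' -> emit 'j', reset
Bit 15: prefix='1' (no match yet)
Bit 16: prefix='10' -> emit 'j', reset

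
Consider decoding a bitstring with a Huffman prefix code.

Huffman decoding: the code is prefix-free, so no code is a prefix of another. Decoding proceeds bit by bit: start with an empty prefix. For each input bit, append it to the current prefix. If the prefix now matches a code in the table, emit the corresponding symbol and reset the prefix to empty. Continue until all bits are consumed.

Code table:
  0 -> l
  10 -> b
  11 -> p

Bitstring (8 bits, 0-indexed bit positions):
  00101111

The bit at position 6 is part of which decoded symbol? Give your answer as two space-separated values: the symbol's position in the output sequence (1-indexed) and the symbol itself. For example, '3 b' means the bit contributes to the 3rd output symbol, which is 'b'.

Bit 0: prefix='0' -> emit 'l', reset
Bit 1: prefix='0' -> emit 'l', reset
Bit 2: prefix='1' (no match yet)
Bit 3: prefix='10' -> emit 'b', reset
Bit 4: prefix='1' (no match yet)
Bit 5: prefix='11' -> emit 'p', reset
Bit 6: prefix='1' (no match yet)
Bit 7: prefix='11' -> emit 'p', reset

Answer: 5 p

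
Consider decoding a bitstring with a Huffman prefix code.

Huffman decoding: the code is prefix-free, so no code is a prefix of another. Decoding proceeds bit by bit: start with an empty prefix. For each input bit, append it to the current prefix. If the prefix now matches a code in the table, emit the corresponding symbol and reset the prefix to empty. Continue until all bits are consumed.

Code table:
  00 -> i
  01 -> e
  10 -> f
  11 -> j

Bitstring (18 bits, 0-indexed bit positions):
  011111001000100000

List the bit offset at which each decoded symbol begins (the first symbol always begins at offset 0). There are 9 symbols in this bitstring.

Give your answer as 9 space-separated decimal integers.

Answer: 0 2 4 6 8 10 12 14 16

Derivation:
Bit 0: prefix='0' (no match yet)
Bit 1: prefix='01' -> emit 'e', reset
Bit 2: prefix='1' (no match yet)
Bit 3: prefix='11' -> emit 'j', reset
Bit 4: prefix='1' (no match yet)
Bit 5: prefix='11' -> emit 'j', reset
Bit 6: prefix='0' (no match yet)
Bit 7: prefix='00' -> emit 'i', reset
Bit 8: prefix='1' (no match yet)
Bit 9: prefix='10' -> emit 'f', reset
Bit 10: prefix='0' (no match yet)
Bit 11: prefix='00' -> emit 'i', reset
Bit 12: prefix='1' (no match yet)
Bit 13: prefix='10' -> emit 'f', reset
Bit 14: prefix='0' (no match yet)
Bit 15: prefix='00' -> emit 'i', reset
Bit 16: prefix='0' (no match yet)
Bit 17: prefix='00' -> emit 'i', reset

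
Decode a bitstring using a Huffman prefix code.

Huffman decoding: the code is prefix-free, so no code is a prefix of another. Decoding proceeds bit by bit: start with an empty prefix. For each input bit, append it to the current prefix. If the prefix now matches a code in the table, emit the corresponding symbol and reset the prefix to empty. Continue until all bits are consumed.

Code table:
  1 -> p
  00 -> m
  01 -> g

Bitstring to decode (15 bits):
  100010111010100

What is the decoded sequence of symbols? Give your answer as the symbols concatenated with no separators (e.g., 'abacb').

Answer: pmggppggm

Derivation:
Bit 0: prefix='1' -> emit 'p', reset
Bit 1: prefix='0' (no match yet)
Bit 2: prefix='00' -> emit 'm', reset
Bit 3: prefix='0' (no match yet)
Bit 4: prefix='01' -> emit 'g', reset
Bit 5: prefix='0' (no match yet)
Bit 6: prefix='01' -> emit 'g', reset
Bit 7: prefix='1' -> emit 'p', reset
Bit 8: prefix='1' -> emit 'p', reset
Bit 9: prefix='0' (no match yet)
Bit 10: prefix='01' -> emit 'g', reset
Bit 11: prefix='0' (no match yet)
Bit 12: prefix='01' -> emit 'g', reset
Bit 13: prefix='0' (no match yet)
Bit 14: prefix='00' -> emit 'm', reset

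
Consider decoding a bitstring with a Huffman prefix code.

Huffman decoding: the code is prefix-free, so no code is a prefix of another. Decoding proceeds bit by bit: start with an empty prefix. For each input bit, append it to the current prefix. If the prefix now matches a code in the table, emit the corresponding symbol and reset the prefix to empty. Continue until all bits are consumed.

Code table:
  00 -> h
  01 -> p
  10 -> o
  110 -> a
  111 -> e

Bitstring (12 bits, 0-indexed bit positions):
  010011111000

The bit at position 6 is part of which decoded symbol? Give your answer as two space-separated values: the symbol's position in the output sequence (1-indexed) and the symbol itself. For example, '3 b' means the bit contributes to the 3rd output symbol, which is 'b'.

Answer: 3 e

Derivation:
Bit 0: prefix='0' (no match yet)
Bit 1: prefix='01' -> emit 'p', reset
Bit 2: prefix='0' (no match yet)
Bit 3: prefix='00' -> emit 'h', reset
Bit 4: prefix='1' (no match yet)
Bit 5: prefix='11' (no match yet)
Bit 6: prefix='111' -> emit 'e', reset
Bit 7: prefix='1' (no match yet)
Bit 8: prefix='11' (no match yet)
Bit 9: prefix='110' -> emit 'a', reset
Bit 10: prefix='0' (no match yet)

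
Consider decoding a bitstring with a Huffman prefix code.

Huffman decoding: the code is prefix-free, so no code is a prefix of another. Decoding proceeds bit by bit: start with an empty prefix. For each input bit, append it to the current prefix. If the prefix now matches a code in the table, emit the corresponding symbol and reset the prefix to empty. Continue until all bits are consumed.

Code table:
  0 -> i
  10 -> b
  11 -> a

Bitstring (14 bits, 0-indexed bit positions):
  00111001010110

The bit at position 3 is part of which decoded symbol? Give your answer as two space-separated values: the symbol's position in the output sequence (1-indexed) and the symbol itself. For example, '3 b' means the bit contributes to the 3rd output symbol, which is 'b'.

Answer: 3 a

Derivation:
Bit 0: prefix='0' -> emit 'i', reset
Bit 1: prefix='0' -> emit 'i', reset
Bit 2: prefix='1' (no match yet)
Bit 3: prefix='11' -> emit 'a', reset
Bit 4: prefix='1' (no match yet)
Bit 5: prefix='10' -> emit 'b', reset
Bit 6: prefix='0' -> emit 'i', reset
Bit 7: prefix='1' (no match yet)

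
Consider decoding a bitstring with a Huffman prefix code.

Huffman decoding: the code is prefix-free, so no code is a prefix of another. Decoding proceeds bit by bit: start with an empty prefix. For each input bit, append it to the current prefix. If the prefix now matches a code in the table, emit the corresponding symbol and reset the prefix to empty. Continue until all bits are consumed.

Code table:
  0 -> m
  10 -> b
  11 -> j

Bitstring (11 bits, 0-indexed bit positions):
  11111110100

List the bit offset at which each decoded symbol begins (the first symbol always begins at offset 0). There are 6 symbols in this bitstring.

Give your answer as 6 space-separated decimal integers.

Answer: 0 2 4 6 8 10

Derivation:
Bit 0: prefix='1' (no match yet)
Bit 1: prefix='11' -> emit 'j', reset
Bit 2: prefix='1' (no match yet)
Bit 3: prefix='11' -> emit 'j', reset
Bit 4: prefix='1' (no match yet)
Bit 5: prefix='11' -> emit 'j', reset
Bit 6: prefix='1' (no match yet)
Bit 7: prefix='10' -> emit 'b', reset
Bit 8: prefix='1' (no match yet)
Bit 9: prefix='10' -> emit 'b', reset
Bit 10: prefix='0' -> emit 'm', reset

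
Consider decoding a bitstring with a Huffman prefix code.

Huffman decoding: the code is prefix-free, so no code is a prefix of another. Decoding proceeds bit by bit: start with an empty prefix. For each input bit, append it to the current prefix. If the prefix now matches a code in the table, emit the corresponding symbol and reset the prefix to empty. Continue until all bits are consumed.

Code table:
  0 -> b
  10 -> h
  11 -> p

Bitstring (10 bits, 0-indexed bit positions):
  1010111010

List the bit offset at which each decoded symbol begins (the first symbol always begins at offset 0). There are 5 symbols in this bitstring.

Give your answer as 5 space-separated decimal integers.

Bit 0: prefix='1' (no match yet)
Bit 1: prefix='10' -> emit 'h', reset
Bit 2: prefix='1' (no match yet)
Bit 3: prefix='10' -> emit 'h', reset
Bit 4: prefix='1' (no match yet)
Bit 5: prefix='11' -> emit 'p', reset
Bit 6: prefix='1' (no match yet)
Bit 7: prefix='10' -> emit 'h', reset
Bit 8: prefix='1' (no match yet)
Bit 9: prefix='10' -> emit 'h', reset

Answer: 0 2 4 6 8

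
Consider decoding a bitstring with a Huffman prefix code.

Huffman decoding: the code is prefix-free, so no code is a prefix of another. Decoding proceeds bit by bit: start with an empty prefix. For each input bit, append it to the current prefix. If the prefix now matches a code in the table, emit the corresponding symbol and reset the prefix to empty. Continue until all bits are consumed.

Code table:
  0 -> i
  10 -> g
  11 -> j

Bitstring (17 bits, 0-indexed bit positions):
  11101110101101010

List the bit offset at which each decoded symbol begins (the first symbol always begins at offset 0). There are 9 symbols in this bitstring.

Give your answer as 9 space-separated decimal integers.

Answer: 0 2 4 6 8 10 12 13 15

Derivation:
Bit 0: prefix='1' (no match yet)
Bit 1: prefix='11' -> emit 'j', reset
Bit 2: prefix='1' (no match yet)
Bit 3: prefix='10' -> emit 'g', reset
Bit 4: prefix='1' (no match yet)
Bit 5: prefix='11' -> emit 'j', reset
Bit 6: prefix='1' (no match yet)
Bit 7: prefix='10' -> emit 'g', reset
Bit 8: prefix='1' (no match yet)
Bit 9: prefix='10' -> emit 'g', reset
Bit 10: prefix='1' (no match yet)
Bit 11: prefix='11' -> emit 'j', reset
Bit 12: prefix='0' -> emit 'i', reset
Bit 13: prefix='1' (no match yet)
Bit 14: prefix='10' -> emit 'g', reset
Bit 15: prefix='1' (no match yet)
Bit 16: prefix='10' -> emit 'g', reset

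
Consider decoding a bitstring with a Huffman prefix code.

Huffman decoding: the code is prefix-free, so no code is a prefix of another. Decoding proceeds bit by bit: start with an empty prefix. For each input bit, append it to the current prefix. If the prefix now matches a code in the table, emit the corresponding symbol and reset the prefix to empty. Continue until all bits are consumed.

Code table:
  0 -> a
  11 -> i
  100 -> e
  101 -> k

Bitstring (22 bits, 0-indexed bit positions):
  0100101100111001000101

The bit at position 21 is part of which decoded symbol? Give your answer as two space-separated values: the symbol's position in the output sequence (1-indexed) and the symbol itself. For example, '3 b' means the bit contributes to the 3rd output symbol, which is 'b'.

Bit 0: prefix='0' -> emit 'a', reset
Bit 1: prefix='1' (no match yet)
Bit 2: prefix='10' (no match yet)
Bit 3: prefix='100' -> emit 'e', reset
Bit 4: prefix='1' (no match yet)
Bit 5: prefix='10' (no match yet)
Bit 6: prefix='101' -> emit 'k', reset
Bit 7: prefix='1' (no match yet)
Bit 8: prefix='10' (no match yet)
Bit 9: prefix='100' -> emit 'e', reset
Bit 10: prefix='1' (no match yet)
Bit 11: prefix='11' -> emit 'i', reset
Bit 12: prefix='1' (no match yet)
Bit 13: prefix='10' (no match yet)
Bit 14: prefix='100' -> emit 'e', reset
Bit 15: prefix='1' (no match yet)
Bit 16: prefix='10' (no match yet)
Bit 17: prefix='100' -> emit 'e', reset
Bit 18: prefix='0' -> emit 'a', reset
Bit 19: prefix='1' (no match yet)
Bit 20: prefix='10' (no match yet)
Bit 21: prefix='101' -> emit 'k', reset

Answer: 9 k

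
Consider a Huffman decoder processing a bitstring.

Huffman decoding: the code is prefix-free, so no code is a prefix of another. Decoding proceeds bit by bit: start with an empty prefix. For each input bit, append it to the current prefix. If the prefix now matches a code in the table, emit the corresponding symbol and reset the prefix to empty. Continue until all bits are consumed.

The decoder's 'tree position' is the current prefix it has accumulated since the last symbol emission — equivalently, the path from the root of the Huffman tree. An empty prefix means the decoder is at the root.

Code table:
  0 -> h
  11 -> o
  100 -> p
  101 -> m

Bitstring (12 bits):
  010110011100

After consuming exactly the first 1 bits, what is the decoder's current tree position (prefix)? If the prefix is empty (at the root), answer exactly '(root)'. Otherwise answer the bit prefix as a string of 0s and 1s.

Bit 0: prefix='0' -> emit 'h', reset

Answer: (root)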